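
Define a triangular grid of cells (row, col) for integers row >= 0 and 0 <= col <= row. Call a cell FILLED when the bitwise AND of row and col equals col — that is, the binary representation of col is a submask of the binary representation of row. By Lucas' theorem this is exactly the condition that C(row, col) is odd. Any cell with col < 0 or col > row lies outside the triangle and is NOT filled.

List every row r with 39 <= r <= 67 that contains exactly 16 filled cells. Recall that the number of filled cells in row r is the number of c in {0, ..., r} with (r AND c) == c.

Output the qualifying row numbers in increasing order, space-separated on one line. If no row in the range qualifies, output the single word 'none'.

Row r has 2^popcount(r) filled cells, so we need popcount(r) = log2(16) = 4.
Scan r = 39..67 and keep those with exactly 4 one-bits:
r=39=100111 popcount=4 -> KEEP
r=40=101000 popcount=2 -> skip
r=41=101001 popcount=3 -> skip
r=42=101010 popcount=3 -> skip
r=43=101011 popcount=4 -> KEEP
r=44=101100 popcount=3 -> skip
r=45=101101 popcount=4 -> KEEP
r=46=101110 popcount=4 -> KEEP
r=47=101111 popcount=5 -> skip
r=48=110000 popcount=2 -> skip
r=49=110001 popcount=3 -> skip
r=50=110010 popcount=3 -> skip
r=51=110011 popcount=4 -> KEEP
r=52=110100 popcount=3 -> skip
r=53=110101 popcount=4 -> KEEP
r=54=110110 popcount=4 -> KEEP
r=55=110111 popcount=5 -> skip
r=56=111000 popcount=3 -> skip
r=57=111001 popcount=4 -> KEEP
r=58=111010 popcount=4 -> KEEP
r=59=111011 popcount=5 -> skip
r=60=111100 popcount=4 -> KEEP
r=61=111101 popcount=5 -> skip
r=62=111110 popcount=5 -> skip
r=63=111111 popcount=6 -> skip
r=64=1000000 popcount=1 -> skip
r=65=1000001 popcount=2 -> skip
r=66=1000010 popcount=2 -> skip
r=67=1000011 popcount=3 -> skip
Kept rows: 39 43 45 46 51 53 54 57 58 60

Answer: 39 43 45 46 51 53 54 57 58 60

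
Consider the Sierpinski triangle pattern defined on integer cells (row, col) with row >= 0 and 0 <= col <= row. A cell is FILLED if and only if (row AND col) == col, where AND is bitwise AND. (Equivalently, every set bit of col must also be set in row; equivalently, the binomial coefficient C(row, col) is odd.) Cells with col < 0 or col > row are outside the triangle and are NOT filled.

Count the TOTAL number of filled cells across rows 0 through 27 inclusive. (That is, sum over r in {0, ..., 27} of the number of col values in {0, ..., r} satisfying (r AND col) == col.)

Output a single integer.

r0=0 pc0: +1 =1
r1=1 pc1: +2 =3
r2=10 pc1: +2 =5
r3=11 pc2: +4 =9
r4=100 pc1: +2 =11
r5=101 pc2: +4 =15
r6=110 pc2: +4 =19
r7=111 pc3: +8 =27
r8=1000 pc1: +2 =29
r9=1001 pc2: +4 =33
r10=1010 pc2: +4 =37
r11=1011 pc3: +8 =45
r12=1100 pc2: +4 =49
r13=1101 pc3: +8 =57
r14=1110 pc3: +8 =65
r15=1111 pc4: +16 =81
r16=10000 pc1: +2 =83
r17=10001 pc2: +4 =87
r18=10010 pc2: +4 =91
r19=10011 pc3: +8 =99
r20=10100 pc2: +4 =103
r21=10101 pc3: +8 =111
r22=10110 pc3: +8 =119
r23=10111 pc4: +16 =135
r24=11000 pc2: +4 =139
r25=11001 pc3: +8 =147
r26=11010 pc3: +8 =155
r27=11011 pc4: +16 =171

Answer: 171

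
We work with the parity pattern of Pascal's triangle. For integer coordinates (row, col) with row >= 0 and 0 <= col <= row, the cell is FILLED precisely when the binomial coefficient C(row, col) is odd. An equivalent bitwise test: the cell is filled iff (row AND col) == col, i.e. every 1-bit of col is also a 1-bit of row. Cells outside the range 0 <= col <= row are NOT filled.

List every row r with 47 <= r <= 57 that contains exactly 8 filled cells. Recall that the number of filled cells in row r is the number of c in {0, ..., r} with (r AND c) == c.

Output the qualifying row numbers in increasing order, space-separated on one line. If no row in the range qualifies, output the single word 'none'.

Answer: 49 50 52 56

Derivation:
Row r has 2^popcount(r) filled cells, so we need popcount(r) = log2(8) = 3.
Scan r = 47..57 and keep those with exactly 3 one-bits:
r=47=101111 popcount=5 -> skip
r=48=110000 popcount=2 -> skip
r=49=110001 popcount=3 -> KEEP
r=50=110010 popcount=3 -> KEEP
r=51=110011 popcount=4 -> skip
r=52=110100 popcount=3 -> KEEP
r=53=110101 popcount=4 -> skip
r=54=110110 popcount=4 -> skip
r=55=110111 popcount=5 -> skip
r=56=111000 popcount=3 -> KEEP
r=57=111001 popcount=4 -> skip
Kept rows: 49 50 52 56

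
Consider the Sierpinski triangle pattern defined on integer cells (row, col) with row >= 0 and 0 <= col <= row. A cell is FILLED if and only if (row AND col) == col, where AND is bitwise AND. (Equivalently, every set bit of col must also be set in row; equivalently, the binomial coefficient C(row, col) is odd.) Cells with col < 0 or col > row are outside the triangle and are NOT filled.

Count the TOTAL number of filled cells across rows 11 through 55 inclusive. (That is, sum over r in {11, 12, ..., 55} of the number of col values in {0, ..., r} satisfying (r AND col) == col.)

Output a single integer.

Answer: 476

Derivation:
r11=1011 pc3: +8 =8
r12=1100 pc2: +4 =12
r13=1101 pc3: +8 =20
r14=1110 pc3: +8 =28
r15=1111 pc4: +16 =44
r16=10000 pc1: +2 =46
r17=10001 pc2: +4 =50
r18=10010 pc2: +4 =54
r19=10011 pc3: +8 =62
r20=10100 pc2: +4 =66
r21=10101 pc3: +8 =74
r22=10110 pc3: +8 =82
r23=10111 pc4: +16 =98
r24=11000 pc2: +4 =102
r25=11001 pc3: +8 =110
r26=11010 pc3: +8 =118
r27=11011 pc4: +16 =134
r28=11100 pc3: +8 =142
r29=11101 pc4: +16 =158
r30=11110 pc4: +16 =174
r31=11111 pc5: +32 =206
r32=100000 pc1: +2 =208
r33=100001 pc2: +4 =212
r34=100010 pc2: +4 =216
r35=100011 pc3: +8 =224
r36=100100 pc2: +4 =228
r37=100101 pc3: +8 =236
r38=100110 pc3: +8 =244
r39=100111 pc4: +16 =260
r40=101000 pc2: +4 =264
r41=101001 pc3: +8 =272
r42=101010 pc3: +8 =280
r43=101011 pc4: +16 =296
r44=101100 pc3: +8 =304
r45=101101 pc4: +16 =320
r46=101110 pc4: +16 =336
r47=101111 pc5: +32 =368
r48=110000 pc2: +4 =372
r49=110001 pc3: +8 =380
r50=110010 pc3: +8 =388
r51=110011 pc4: +16 =404
r52=110100 pc3: +8 =412
r53=110101 pc4: +16 =428
r54=110110 pc4: +16 =444
r55=110111 pc5: +32 =476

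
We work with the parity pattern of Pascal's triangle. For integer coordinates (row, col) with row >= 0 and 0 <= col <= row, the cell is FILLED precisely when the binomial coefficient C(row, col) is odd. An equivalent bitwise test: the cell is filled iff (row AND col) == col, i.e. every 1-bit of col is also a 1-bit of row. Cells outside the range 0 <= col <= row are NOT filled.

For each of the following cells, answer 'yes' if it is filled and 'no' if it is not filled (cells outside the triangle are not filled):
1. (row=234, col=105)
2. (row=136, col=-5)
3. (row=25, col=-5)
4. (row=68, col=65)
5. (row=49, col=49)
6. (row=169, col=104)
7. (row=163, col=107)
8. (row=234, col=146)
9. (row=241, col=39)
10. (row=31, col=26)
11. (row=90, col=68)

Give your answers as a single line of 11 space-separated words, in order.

Answer: no no no no yes no no no no yes no

Derivation:
(234,105): row=0b11101010, col=0b1101001, row AND col = 0b1101000 = 104; 104 != 105 -> empty
(136,-5): col outside [0, 136] -> not filled
(25,-5): col outside [0, 25] -> not filled
(68,65): row=0b1000100, col=0b1000001, row AND col = 0b1000000 = 64; 64 != 65 -> empty
(49,49): row=0b110001, col=0b110001, row AND col = 0b110001 = 49; 49 == 49 -> filled
(169,104): row=0b10101001, col=0b1101000, row AND col = 0b101000 = 40; 40 != 104 -> empty
(163,107): row=0b10100011, col=0b1101011, row AND col = 0b100011 = 35; 35 != 107 -> empty
(234,146): row=0b11101010, col=0b10010010, row AND col = 0b10000010 = 130; 130 != 146 -> empty
(241,39): row=0b11110001, col=0b100111, row AND col = 0b100001 = 33; 33 != 39 -> empty
(31,26): row=0b11111, col=0b11010, row AND col = 0b11010 = 26; 26 == 26 -> filled
(90,68): row=0b1011010, col=0b1000100, row AND col = 0b1000000 = 64; 64 != 68 -> empty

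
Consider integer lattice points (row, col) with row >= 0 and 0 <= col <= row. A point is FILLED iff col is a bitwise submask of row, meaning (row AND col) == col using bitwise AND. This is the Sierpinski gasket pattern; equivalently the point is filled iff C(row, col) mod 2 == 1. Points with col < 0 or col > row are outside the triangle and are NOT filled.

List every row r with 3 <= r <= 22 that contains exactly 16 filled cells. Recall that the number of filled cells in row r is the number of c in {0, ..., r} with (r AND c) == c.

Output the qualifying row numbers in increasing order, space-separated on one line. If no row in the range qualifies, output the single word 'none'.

Answer: 15

Derivation:
Row r has 2^popcount(r) filled cells, so we need popcount(r) = log2(16) = 4.
Scan r = 3..22 and keep those with exactly 4 one-bits:
r=3=11 popcount=2 -> skip
r=4=100 popcount=1 -> skip
r=5=101 popcount=2 -> skip
r=6=110 popcount=2 -> skip
r=7=111 popcount=3 -> skip
r=8=1000 popcount=1 -> skip
r=9=1001 popcount=2 -> skip
r=10=1010 popcount=2 -> skip
r=11=1011 popcount=3 -> skip
r=12=1100 popcount=2 -> skip
r=13=1101 popcount=3 -> skip
r=14=1110 popcount=3 -> skip
r=15=1111 popcount=4 -> KEEP
r=16=10000 popcount=1 -> skip
r=17=10001 popcount=2 -> skip
r=18=10010 popcount=2 -> skip
r=19=10011 popcount=3 -> skip
r=20=10100 popcount=2 -> skip
r=21=10101 popcount=3 -> skip
r=22=10110 popcount=3 -> skip
Kept rows: 15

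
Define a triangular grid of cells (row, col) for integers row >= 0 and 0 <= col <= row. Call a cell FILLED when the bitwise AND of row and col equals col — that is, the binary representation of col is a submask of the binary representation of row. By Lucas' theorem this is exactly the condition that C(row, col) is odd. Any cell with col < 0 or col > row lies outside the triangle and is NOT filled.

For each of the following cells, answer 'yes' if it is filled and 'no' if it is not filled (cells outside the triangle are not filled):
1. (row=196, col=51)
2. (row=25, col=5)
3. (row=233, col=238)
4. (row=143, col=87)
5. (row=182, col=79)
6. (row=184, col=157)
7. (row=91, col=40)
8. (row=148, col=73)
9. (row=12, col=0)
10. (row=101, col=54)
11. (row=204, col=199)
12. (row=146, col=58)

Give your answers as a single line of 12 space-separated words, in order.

(196,51): row=0b11000100, col=0b110011, row AND col = 0b0 = 0; 0 != 51 -> empty
(25,5): row=0b11001, col=0b101, row AND col = 0b1 = 1; 1 != 5 -> empty
(233,238): col outside [0, 233] -> not filled
(143,87): row=0b10001111, col=0b1010111, row AND col = 0b111 = 7; 7 != 87 -> empty
(182,79): row=0b10110110, col=0b1001111, row AND col = 0b110 = 6; 6 != 79 -> empty
(184,157): row=0b10111000, col=0b10011101, row AND col = 0b10011000 = 152; 152 != 157 -> empty
(91,40): row=0b1011011, col=0b101000, row AND col = 0b1000 = 8; 8 != 40 -> empty
(148,73): row=0b10010100, col=0b1001001, row AND col = 0b0 = 0; 0 != 73 -> empty
(12,0): row=0b1100, col=0b0, row AND col = 0b0 = 0; 0 == 0 -> filled
(101,54): row=0b1100101, col=0b110110, row AND col = 0b100100 = 36; 36 != 54 -> empty
(204,199): row=0b11001100, col=0b11000111, row AND col = 0b11000100 = 196; 196 != 199 -> empty
(146,58): row=0b10010010, col=0b111010, row AND col = 0b10010 = 18; 18 != 58 -> empty

Answer: no no no no no no no no yes no no no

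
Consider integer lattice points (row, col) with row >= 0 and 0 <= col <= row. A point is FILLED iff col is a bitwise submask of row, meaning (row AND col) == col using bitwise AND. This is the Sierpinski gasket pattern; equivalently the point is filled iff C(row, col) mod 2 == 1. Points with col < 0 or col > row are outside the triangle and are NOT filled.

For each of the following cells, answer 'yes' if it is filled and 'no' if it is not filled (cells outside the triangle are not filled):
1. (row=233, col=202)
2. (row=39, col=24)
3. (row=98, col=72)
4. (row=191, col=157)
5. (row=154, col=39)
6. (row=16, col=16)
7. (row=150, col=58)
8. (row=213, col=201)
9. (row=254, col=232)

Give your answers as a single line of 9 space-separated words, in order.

Answer: no no no yes no yes no no yes

Derivation:
(233,202): row=0b11101001, col=0b11001010, row AND col = 0b11001000 = 200; 200 != 202 -> empty
(39,24): row=0b100111, col=0b11000, row AND col = 0b0 = 0; 0 != 24 -> empty
(98,72): row=0b1100010, col=0b1001000, row AND col = 0b1000000 = 64; 64 != 72 -> empty
(191,157): row=0b10111111, col=0b10011101, row AND col = 0b10011101 = 157; 157 == 157 -> filled
(154,39): row=0b10011010, col=0b100111, row AND col = 0b10 = 2; 2 != 39 -> empty
(16,16): row=0b10000, col=0b10000, row AND col = 0b10000 = 16; 16 == 16 -> filled
(150,58): row=0b10010110, col=0b111010, row AND col = 0b10010 = 18; 18 != 58 -> empty
(213,201): row=0b11010101, col=0b11001001, row AND col = 0b11000001 = 193; 193 != 201 -> empty
(254,232): row=0b11111110, col=0b11101000, row AND col = 0b11101000 = 232; 232 == 232 -> filled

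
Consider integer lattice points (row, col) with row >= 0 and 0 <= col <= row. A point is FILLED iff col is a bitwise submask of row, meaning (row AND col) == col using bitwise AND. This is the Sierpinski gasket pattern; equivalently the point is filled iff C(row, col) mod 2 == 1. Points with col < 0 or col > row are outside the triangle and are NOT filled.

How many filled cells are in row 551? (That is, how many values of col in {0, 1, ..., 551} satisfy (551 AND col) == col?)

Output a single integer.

Answer: 32

Derivation:
551 in binary = 1000100111
popcount(551) = number of 1-bits in 1000100111 = 5
A col c satisfies (551 AND c) == c iff every set bit of c is also set in 551; each of the 5 set bits of 551 can independently be on or off in c.
count = 2^5 = 32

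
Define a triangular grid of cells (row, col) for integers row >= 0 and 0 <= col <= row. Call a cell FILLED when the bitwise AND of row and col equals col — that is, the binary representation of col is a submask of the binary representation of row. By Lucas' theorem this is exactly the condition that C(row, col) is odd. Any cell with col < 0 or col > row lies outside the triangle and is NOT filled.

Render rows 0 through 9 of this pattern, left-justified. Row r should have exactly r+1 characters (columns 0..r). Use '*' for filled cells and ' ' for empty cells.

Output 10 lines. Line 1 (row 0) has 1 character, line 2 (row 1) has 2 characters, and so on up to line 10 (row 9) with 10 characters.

r0=0: *
r1=1: **
r2=10: * *
r3=11: ****
r4=100: *   *
r5=101: **  **
r6=110: * * * *
r7=111: ********
r8=1000: *       *
r9=1001: **      **

Answer: *
**
* *
****
*   *
**  **
* * * *
********
*       *
**      **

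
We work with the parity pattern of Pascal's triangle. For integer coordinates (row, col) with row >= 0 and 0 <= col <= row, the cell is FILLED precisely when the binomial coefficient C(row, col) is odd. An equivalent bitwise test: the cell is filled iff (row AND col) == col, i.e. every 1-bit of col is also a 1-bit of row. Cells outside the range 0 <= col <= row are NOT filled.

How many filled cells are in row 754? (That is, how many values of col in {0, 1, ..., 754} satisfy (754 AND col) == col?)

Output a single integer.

Answer: 64

Derivation:
754 in binary = 1011110010
popcount(754) = number of 1-bits in 1011110010 = 6
A col c satisfies (754 AND c) == c iff every set bit of c is also set in 754; each of the 6 set bits of 754 can independently be on or off in c.
count = 2^6 = 64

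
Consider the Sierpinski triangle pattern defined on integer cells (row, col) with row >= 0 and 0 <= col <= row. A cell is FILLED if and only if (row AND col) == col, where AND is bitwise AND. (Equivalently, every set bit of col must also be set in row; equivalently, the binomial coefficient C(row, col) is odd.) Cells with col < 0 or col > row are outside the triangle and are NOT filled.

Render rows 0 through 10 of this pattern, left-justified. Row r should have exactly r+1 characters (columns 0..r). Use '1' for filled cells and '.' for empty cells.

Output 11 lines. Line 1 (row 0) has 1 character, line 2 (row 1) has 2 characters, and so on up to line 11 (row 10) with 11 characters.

r0=0: 1
r1=1: 11
r2=10: 1.1
r3=11: 1111
r4=100: 1...1
r5=101: 11..11
r6=110: 1.1.1.1
r7=111: 11111111
r8=1000: 1.......1
r9=1001: 11......11
r10=1010: 1.1.....1.1

Answer: 1
11
1.1
1111
1...1
11..11
1.1.1.1
11111111
1.......1
11......11
1.1.....1.1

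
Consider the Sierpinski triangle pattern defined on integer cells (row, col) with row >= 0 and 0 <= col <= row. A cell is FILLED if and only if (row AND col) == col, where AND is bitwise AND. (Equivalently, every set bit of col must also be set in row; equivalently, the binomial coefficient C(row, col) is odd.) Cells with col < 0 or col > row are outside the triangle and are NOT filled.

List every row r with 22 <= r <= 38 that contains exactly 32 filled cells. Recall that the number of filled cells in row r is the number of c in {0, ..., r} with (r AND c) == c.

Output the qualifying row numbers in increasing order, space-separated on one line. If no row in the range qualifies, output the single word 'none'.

Row r has 2^popcount(r) filled cells, so we need popcount(r) = log2(32) = 5.
Scan r = 22..38 and keep those with exactly 5 one-bits:
r=22=10110 popcount=3 -> skip
r=23=10111 popcount=4 -> skip
r=24=11000 popcount=2 -> skip
r=25=11001 popcount=3 -> skip
r=26=11010 popcount=3 -> skip
r=27=11011 popcount=4 -> skip
r=28=11100 popcount=3 -> skip
r=29=11101 popcount=4 -> skip
r=30=11110 popcount=4 -> skip
r=31=11111 popcount=5 -> KEEP
r=32=100000 popcount=1 -> skip
r=33=100001 popcount=2 -> skip
r=34=100010 popcount=2 -> skip
r=35=100011 popcount=3 -> skip
r=36=100100 popcount=2 -> skip
r=37=100101 popcount=3 -> skip
r=38=100110 popcount=3 -> skip
Kept rows: 31

Answer: 31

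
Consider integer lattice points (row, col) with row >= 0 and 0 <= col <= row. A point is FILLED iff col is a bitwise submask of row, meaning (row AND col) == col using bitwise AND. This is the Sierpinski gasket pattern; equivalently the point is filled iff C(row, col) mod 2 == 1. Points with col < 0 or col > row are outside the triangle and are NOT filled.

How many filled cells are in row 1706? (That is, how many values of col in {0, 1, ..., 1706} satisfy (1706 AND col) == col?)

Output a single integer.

1706 in binary = 11010101010
popcount(1706) = number of 1-bits in 11010101010 = 6
A col c satisfies (1706 AND c) == c iff every set bit of c is also set in 1706; each of the 6 set bits of 1706 can independently be on or off in c.
count = 2^6 = 64

Answer: 64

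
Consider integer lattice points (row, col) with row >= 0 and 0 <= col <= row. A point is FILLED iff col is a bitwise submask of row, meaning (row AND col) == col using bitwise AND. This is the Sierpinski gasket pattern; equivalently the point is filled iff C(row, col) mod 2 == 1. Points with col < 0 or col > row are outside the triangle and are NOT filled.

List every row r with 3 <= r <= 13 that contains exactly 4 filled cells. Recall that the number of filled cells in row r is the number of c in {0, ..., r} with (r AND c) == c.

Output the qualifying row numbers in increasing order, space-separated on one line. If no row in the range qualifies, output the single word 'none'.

Answer: 3 5 6 9 10 12

Derivation:
Row r has 2^popcount(r) filled cells, so we need popcount(r) = log2(4) = 2.
Scan r = 3..13 and keep those with exactly 2 one-bits:
r=3=11 popcount=2 -> KEEP
r=4=100 popcount=1 -> skip
r=5=101 popcount=2 -> KEEP
r=6=110 popcount=2 -> KEEP
r=7=111 popcount=3 -> skip
r=8=1000 popcount=1 -> skip
r=9=1001 popcount=2 -> KEEP
r=10=1010 popcount=2 -> KEEP
r=11=1011 popcount=3 -> skip
r=12=1100 popcount=2 -> KEEP
r=13=1101 popcount=3 -> skip
Kept rows: 3 5 6 9 10 12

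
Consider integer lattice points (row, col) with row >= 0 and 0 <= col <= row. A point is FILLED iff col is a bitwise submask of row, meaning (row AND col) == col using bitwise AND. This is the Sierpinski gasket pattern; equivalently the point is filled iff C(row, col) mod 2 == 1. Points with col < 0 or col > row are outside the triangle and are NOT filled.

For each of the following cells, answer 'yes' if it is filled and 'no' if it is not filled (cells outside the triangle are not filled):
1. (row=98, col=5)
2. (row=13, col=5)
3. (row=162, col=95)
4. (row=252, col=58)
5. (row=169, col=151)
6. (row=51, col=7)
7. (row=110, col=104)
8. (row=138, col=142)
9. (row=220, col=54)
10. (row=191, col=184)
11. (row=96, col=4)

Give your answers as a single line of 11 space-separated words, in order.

(98,5): row=0b1100010, col=0b101, row AND col = 0b0 = 0; 0 != 5 -> empty
(13,5): row=0b1101, col=0b101, row AND col = 0b101 = 5; 5 == 5 -> filled
(162,95): row=0b10100010, col=0b1011111, row AND col = 0b10 = 2; 2 != 95 -> empty
(252,58): row=0b11111100, col=0b111010, row AND col = 0b111000 = 56; 56 != 58 -> empty
(169,151): row=0b10101001, col=0b10010111, row AND col = 0b10000001 = 129; 129 != 151 -> empty
(51,7): row=0b110011, col=0b111, row AND col = 0b11 = 3; 3 != 7 -> empty
(110,104): row=0b1101110, col=0b1101000, row AND col = 0b1101000 = 104; 104 == 104 -> filled
(138,142): col outside [0, 138] -> not filled
(220,54): row=0b11011100, col=0b110110, row AND col = 0b10100 = 20; 20 != 54 -> empty
(191,184): row=0b10111111, col=0b10111000, row AND col = 0b10111000 = 184; 184 == 184 -> filled
(96,4): row=0b1100000, col=0b100, row AND col = 0b0 = 0; 0 != 4 -> empty

Answer: no yes no no no no yes no no yes no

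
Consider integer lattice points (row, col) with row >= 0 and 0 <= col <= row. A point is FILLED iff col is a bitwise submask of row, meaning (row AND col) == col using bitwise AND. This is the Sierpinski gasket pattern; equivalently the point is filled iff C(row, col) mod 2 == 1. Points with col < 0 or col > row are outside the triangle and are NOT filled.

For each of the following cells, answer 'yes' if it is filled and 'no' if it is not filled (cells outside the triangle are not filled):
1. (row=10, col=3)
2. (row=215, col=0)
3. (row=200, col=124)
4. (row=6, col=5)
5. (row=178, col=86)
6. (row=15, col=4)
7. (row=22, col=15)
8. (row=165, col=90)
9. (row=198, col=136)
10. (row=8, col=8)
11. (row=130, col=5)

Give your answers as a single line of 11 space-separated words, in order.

(10,3): row=0b1010, col=0b11, row AND col = 0b10 = 2; 2 != 3 -> empty
(215,0): row=0b11010111, col=0b0, row AND col = 0b0 = 0; 0 == 0 -> filled
(200,124): row=0b11001000, col=0b1111100, row AND col = 0b1001000 = 72; 72 != 124 -> empty
(6,5): row=0b110, col=0b101, row AND col = 0b100 = 4; 4 != 5 -> empty
(178,86): row=0b10110010, col=0b1010110, row AND col = 0b10010 = 18; 18 != 86 -> empty
(15,4): row=0b1111, col=0b100, row AND col = 0b100 = 4; 4 == 4 -> filled
(22,15): row=0b10110, col=0b1111, row AND col = 0b110 = 6; 6 != 15 -> empty
(165,90): row=0b10100101, col=0b1011010, row AND col = 0b0 = 0; 0 != 90 -> empty
(198,136): row=0b11000110, col=0b10001000, row AND col = 0b10000000 = 128; 128 != 136 -> empty
(8,8): row=0b1000, col=0b1000, row AND col = 0b1000 = 8; 8 == 8 -> filled
(130,5): row=0b10000010, col=0b101, row AND col = 0b0 = 0; 0 != 5 -> empty

Answer: no yes no no no yes no no no yes no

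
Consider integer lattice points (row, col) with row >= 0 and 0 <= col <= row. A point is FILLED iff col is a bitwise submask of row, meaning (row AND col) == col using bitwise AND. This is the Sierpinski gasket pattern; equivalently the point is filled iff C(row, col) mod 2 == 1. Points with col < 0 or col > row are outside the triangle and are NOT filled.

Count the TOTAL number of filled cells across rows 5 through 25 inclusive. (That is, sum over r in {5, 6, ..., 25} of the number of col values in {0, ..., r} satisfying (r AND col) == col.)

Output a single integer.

Answer: 136

Derivation:
r5=101 pc2: +4 =4
r6=110 pc2: +4 =8
r7=111 pc3: +8 =16
r8=1000 pc1: +2 =18
r9=1001 pc2: +4 =22
r10=1010 pc2: +4 =26
r11=1011 pc3: +8 =34
r12=1100 pc2: +4 =38
r13=1101 pc3: +8 =46
r14=1110 pc3: +8 =54
r15=1111 pc4: +16 =70
r16=10000 pc1: +2 =72
r17=10001 pc2: +4 =76
r18=10010 pc2: +4 =80
r19=10011 pc3: +8 =88
r20=10100 pc2: +4 =92
r21=10101 pc3: +8 =100
r22=10110 pc3: +8 =108
r23=10111 pc4: +16 =124
r24=11000 pc2: +4 =128
r25=11001 pc3: +8 =136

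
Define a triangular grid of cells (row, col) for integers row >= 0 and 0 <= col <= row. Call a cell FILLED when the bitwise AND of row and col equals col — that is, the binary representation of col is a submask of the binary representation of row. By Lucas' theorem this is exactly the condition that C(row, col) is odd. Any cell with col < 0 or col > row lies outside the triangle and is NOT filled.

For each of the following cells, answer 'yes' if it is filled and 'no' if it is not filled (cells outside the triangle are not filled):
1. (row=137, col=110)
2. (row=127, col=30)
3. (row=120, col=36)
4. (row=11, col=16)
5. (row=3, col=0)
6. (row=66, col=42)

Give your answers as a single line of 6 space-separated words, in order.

(137,110): row=0b10001001, col=0b1101110, row AND col = 0b1000 = 8; 8 != 110 -> empty
(127,30): row=0b1111111, col=0b11110, row AND col = 0b11110 = 30; 30 == 30 -> filled
(120,36): row=0b1111000, col=0b100100, row AND col = 0b100000 = 32; 32 != 36 -> empty
(11,16): col outside [0, 11] -> not filled
(3,0): row=0b11, col=0b0, row AND col = 0b0 = 0; 0 == 0 -> filled
(66,42): row=0b1000010, col=0b101010, row AND col = 0b10 = 2; 2 != 42 -> empty

Answer: no yes no no yes no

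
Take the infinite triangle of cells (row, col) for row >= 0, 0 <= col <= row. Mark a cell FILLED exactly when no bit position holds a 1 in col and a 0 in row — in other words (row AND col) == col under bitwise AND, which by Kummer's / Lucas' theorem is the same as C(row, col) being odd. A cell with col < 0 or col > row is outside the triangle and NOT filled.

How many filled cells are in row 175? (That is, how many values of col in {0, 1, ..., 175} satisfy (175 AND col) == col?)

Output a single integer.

Answer: 64

Derivation:
175 in binary = 10101111
popcount(175) = number of 1-bits in 10101111 = 6
A col c satisfies (175 AND c) == c iff every set bit of c is also set in 175; each of the 6 set bits of 175 can independently be on or off in c.
count = 2^6 = 64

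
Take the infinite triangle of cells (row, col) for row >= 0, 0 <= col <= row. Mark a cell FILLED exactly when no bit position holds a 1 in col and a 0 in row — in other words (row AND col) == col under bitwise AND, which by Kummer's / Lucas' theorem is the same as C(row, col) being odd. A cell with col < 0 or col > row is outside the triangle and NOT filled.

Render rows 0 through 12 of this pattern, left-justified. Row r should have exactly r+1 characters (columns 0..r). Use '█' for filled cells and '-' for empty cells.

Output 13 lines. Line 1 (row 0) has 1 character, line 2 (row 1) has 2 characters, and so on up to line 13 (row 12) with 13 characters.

Answer: █
██
█-█
████
█---█
██--██
█-█-█-█
████████
█-------█
██------██
█-█-----█-█
████----████
█---█---█---█

Derivation:
r0=0: █
r1=1: ██
r2=10: █-█
r3=11: ████
r4=100: █---█
r5=101: ██--██
r6=110: █-█-█-█
r7=111: ████████
r8=1000: █-------█
r9=1001: ██------██
r10=1010: █-█-----█-█
r11=1011: ████----████
r12=1100: █---█---█---█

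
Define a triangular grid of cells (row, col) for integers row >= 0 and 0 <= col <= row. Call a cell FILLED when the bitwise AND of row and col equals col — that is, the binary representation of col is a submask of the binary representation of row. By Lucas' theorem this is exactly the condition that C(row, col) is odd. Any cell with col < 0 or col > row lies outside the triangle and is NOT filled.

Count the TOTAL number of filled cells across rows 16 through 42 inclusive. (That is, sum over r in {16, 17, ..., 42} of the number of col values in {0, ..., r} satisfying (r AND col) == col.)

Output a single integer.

r16=10000 pc1: +2 =2
r17=10001 pc2: +4 =6
r18=10010 pc2: +4 =10
r19=10011 pc3: +8 =18
r20=10100 pc2: +4 =22
r21=10101 pc3: +8 =30
r22=10110 pc3: +8 =38
r23=10111 pc4: +16 =54
r24=11000 pc2: +4 =58
r25=11001 pc3: +8 =66
r26=11010 pc3: +8 =74
r27=11011 pc4: +16 =90
r28=11100 pc3: +8 =98
r29=11101 pc4: +16 =114
r30=11110 pc4: +16 =130
r31=11111 pc5: +32 =162
r32=100000 pc1: +2 =164
r33=100001 pc2: +4 =168
r34=100010 pc2: +4 =172
r35=100011 pc3: +8 =180
r36=100100 pc2: +4 =184
r37=100101 pc3: +8 =192
r38=100110 pc3: +8 =200
r39=100111 pc4: +16 =216
r40=101000 pc2: +4 =220
r41=101001 pc3: +8 =228
r42=101010 pc3: +8 =236

Answer: 236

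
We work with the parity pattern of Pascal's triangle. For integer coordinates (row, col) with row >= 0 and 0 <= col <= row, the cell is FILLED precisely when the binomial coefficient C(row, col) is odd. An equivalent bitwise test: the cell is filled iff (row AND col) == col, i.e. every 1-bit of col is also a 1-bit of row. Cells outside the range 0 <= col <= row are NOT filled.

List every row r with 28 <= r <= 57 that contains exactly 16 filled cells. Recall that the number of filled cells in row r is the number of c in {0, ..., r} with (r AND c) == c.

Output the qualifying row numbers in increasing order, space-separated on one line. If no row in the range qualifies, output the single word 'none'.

Answer: 29 30 39 43 45 46 51 53 54 57

Derivation:
Row r has 2^popcount(r) filled cells, so we need popcount(r) = log2(16) = 4.
Scan r = 28..57 and keep those with exactly 4 one-bits:
r=28=11100 popcount=3 -> skip
r=29=11101 popcount=4 -> KEEP
r=30=11110 popcount=4 -> KEEP
r=31=11111 popcount=5 -> skip
r=32=100000 popcount=1 -> skip
r=33=100001 popcount=2 -> skip
r=34=100010 popcount=2 -> skip
r=35=100011 popcount=3 -> skip
r=36=100100 popcount=2 -> skip
r=37=100101 popcount=3 -> skip
r=38=100110 popcount=3 -> skip
r=39=100111 popcount=4 -> KEEP
r=40=101000 popcount=2 -> skip
r=41=101001 popcount=3 -> skip
r=42=101010 popcount=3 -> skip
r=43=101011 popcount=4 -> KEEP
r=44=101100 popcount=3 -> skip
r=45=101101 popcount=4 -> KEEP
r=46=101110 popcount=4 -> KEEP
r=47=101111 popcount=5 -> skip
r=48=110000 popcount=2 -> skip
r=49=110001 popcount=3 -> skip
r=50=110010 popcount=3 -> skip
r=51=110011 popcount=4 -> KEEP
r=52=110100 popcount=3 -> skip
r=53=110101 popcount=4 -> KEEP
r=54=110110 popcount=4 -> KEEP
r=55=110111 popcount=5 -> skip
r=56=111000 popcount=3 -> skip
r=57=111001 popcount=4 -> KEEP
Kept rows: 29 30 39 43 45 46 51 53 54 57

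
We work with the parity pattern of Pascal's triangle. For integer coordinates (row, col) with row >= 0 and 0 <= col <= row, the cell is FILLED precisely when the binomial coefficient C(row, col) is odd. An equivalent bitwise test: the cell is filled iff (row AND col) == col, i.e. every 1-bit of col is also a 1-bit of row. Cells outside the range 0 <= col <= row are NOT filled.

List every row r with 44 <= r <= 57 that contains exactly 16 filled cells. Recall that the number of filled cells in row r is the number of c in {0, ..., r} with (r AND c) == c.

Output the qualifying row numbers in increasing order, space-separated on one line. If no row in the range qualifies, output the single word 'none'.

Row r has 2^popcount(r) filled cells, so we need popcount(r) = log2(16) = 4.
Scan r = 44..57 and keep those with exactly 4 one-bits:
r=44=101100 popcount=3 -> skip
r=45=101101 popcount=4 -> KEEP
r=46=101110 popcount=4 -> KEEP
r=47=101111 popcount=5 -> skip
r=48=110000 popcount=2 -> skip
r=49=110001 popcount=3 -> skip
r=50=110010 popcount=3 -> skip
r=51=110011 popcount=4 -> KEEP
r=52=110100 popcount=3 -> skip
r=53=110101 popcount=4 -> KEEP
r=54=110110 popcount=4 -> KEEP
r=55=110111 popcount=5 -> skip
r=56=111000 popcount=3 -> skip
r=57=111001 popcount=4 -> KEEP
Kept rows: 45 46 51 53 54 57

Answer: 45 46 51 53 54 57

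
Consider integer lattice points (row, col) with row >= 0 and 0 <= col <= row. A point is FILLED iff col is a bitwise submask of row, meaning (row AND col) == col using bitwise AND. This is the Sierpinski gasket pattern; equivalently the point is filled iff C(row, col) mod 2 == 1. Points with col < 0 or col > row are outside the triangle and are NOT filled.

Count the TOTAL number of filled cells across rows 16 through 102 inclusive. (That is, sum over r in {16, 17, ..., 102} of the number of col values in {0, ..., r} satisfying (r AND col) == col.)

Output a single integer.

Answer: 1210

Derivation:
r16=10000 pc1: +2 =2
r17=10001 pc2: +4 =6
r18=10010 pc2: +4 =10
r19=10011 pc3: +8 =18
r20=10100 pc2: +4 =22
r21=10101 pc3: +8 =30
r22=10110 pc3: +8 =38
r23=10111 pc4: +16 =54
r24=11000 pc2: +4 =58
r25=11001 pc3: +8 =66
r26=11010 pc3: +8 =74
r27=11011 pc4: +16 =90
r28=11100 pc3: +8 =98
r29=11101 pc4: +16 =114
r30=11110 pc4: +16 =130
r31=11111 pc5: +32 =162
r32=100000 pc1: +2 =164
r33=100001 pc2: +4 =168
r34=100010 pc2: +4 =172
r35=100011 pc3: +8 =180
r36=100100 pc2: +4 =184
r37=100101 pc3: +8 =192
r38=100110 pc3: +8 =200
r39=100111 pc4: +16 =216
r40=101000 pc2: +4 =220
r41=101001 pc3: +8 =228
r42=101010 pc3: +8 =236
r43=101011 pc4: +16 =252
r44=101100 pc3: +8 =260
r45=101101 pc4: +16 =276
r46=101110 pc4: +16 =292
r47=101111 pc5: +32 =324
r48=110000 pc2: +4 =328
r49=110001 pc3: +8 =336
r50=110010 pc3: +8 =344
r51=110011 pc4: +16 =360
r52=110100 pc3: +8 =368
r53=110101 pc4: +16 =384
r54=110110 pc4: +16 =400
r55=110111 pc5: +32 =432
r56=111000 pc3: +8 =440
r57=111001 pc4: +16 =456
r58=111010 pc4: +16 =472
r59=111011 pc5: +32 =504
r60=111100 pc4: +16 =520
r61=111101 pc5: +32 =552
r62=111110 pc5: +32 =584
r63=111111 pc6: +64 =648
r64=1000000 pc1: +2 =650
r65=1000001 pc2: +4 =654
r66=1000010 pc2: +4 =658
r67=1000011 pc3: +8 =666
r68=1000100 pc2: +4 =670
r69=1000101 pc3: +8 =678
r70=1000110 pc3: +8 =686
r71=1000111 pc4: +16 =702
r72=1001000 pc2: +4 =706
r73=1001001 pc3: +8 =714
r74=1001010 pc3: +8 =722
r75=1001011 pc4: +16 =738
r76=1001100 pc3: +8 =746
r77=1001101 pc4: +16 =762
r78=1001110 pc4: +16 =778
r79=1001111 pc5: +32 =810
r80=1010000 pc2: +4 =814
r81=1010001 pc3: +8 =822
r82=1010010 pc3: +8 =830
r83=1010011 pc4: +16 =846
r84=1010100 pc3: +8 =854
r85=1010101 pc4: +16 =870
r86=1010110 pc4: +16 =886
r87=1010111 pc5: +32 =918
r88=1011000 pc3: +8 =926
r89=1011001 pc4: +16 =942
r90=1011010 pc4: +16 =958
r91=1011011 pc5: +32 =990
r92=1011100 pc4: +16 =1006
r93=1011101 pc5: +32 =1038
r94=1011110 pc5: +32 =1070
r95=1011111 pc6: +64 =1134
r96=1100000 pc2: +4 =1138
r97=1100001 pc3: +8 =1146
r98=1100010 pc3: +8 =1154
r99=1100011 pc4: +16 =1170
r100=1100100 pc3: +8 =1178
r101=1100101 pc4: +16 =1194
r102=1100110 pc4: +16 =1210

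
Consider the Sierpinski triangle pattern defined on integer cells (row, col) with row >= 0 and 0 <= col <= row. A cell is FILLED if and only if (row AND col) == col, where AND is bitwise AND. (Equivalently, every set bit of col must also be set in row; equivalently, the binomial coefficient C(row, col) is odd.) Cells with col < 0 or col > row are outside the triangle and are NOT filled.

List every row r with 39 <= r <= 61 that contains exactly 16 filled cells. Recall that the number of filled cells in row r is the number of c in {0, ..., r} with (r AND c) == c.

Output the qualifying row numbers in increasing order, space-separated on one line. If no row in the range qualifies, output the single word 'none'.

Answer: 39 43 45 46 51 53 54 57 58 60

Derivation:
Row r has 2^popcount(r) filled cells, so we need popcount(r) = log2(16) = 4.
Scan r = 39..61 and keep those with exactly 4 one-bits:
r=39=100111 popcount=4 -> KEEP
r=40=101000 popcount=2 -> skip
r=41=101001 popcount=3 -> skip
r=42=101010 popcount=3 -> skip
r=43=101011 popcount=4 -> KEEP
r=44=101100 popcount=3 -> skip
r=45=101101 popcount=4 -> KEEP
r=46=101110 popcount=4 -> KEEP
r=47=101111 popcount=5 -> skip
r=48=110000 popcount=2 -> skip
r=49=110001 popcount=3 -> skip
r=50=110010 popcount=3 -> skip
r=51=110011 popcount=4 -> KEEP
r=52=110100 popcount=3 -> skip
r=53=110101 popcount=4 -> KEEP
r=54=110110 popcount=4 -> KEEP
r=55=110111 popcount=5 -> skip
r=56=111000 popcount=3 -> skip
r=57=111001 popcount=4 -> KEEP
r=58=111010 popcount=4 -> KEEP
r=59=111011 popcount=5 -> skip
r=60=111100 popcount=4 -> KEEP
r=61=111101 popcount=5 -> skip
Kept rows: 39 43 45 46 51 53 54 57 58 60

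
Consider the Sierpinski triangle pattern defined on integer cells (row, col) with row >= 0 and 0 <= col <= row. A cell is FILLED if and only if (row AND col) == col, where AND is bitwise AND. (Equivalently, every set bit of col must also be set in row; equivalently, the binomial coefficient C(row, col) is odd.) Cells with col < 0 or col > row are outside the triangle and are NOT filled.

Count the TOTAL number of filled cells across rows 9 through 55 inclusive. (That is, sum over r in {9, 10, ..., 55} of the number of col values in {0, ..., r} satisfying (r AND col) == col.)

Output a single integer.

Answer: 484

Derivation:
r9=1001 pc2: +4 =4
r10=1010 pc2: +4 =8
r11=1011 pc3: +8 =16
r12=1100 pc2: +4 =20
r13=1101 pc3: +8 =28
r14=1110 pc3: +8 =36
r15=1111 pc4: +16 =52
r16=10000 pc1: +2 =54
r17=10001 pc2: +4 =58
r18=10010 pc2: +4 =62
r19=10011 pc3: +8 =70
r20=10100 pc2: +4 =74
r21=10101 pc3: +8 =82
r22=10110 pc3: +8 =90
r23=10111 pc4: +16 =106
r24=11000 pc2: +4 =110
r25=11001 pc3: +8 =118
r26=11010 pc3: +8 =126
r27=11011 pc4: +16 =142
r28=11100 pc3: +8 =150
r29=11101 pc4: +16 =166
r30=11110 pc4: +16 =182
r31=11111 pc5: +32 =214
r32=100000 pc1: +2 =216
r33=100001 pc2: +4 =220
r34=100010 pc2: +4 =224
r35=100011 pc3: +8 =232
r36=100100 pc2: +4 =236
r37=100101 pc3: +8 =244
r38=100110 pc3: +8 =252
r39=100111 pc4: +16 =268
r40=101000 pc2: +4 =272
r41=101001 pc3: +8 =280
r42=101010 pc3: +8 =288
r43=101011 pc4: +16 =304
r44=101100 pc3: +8 =312
r45=101101 pc4: +16 =328
r46=101110 pc4: +16 =344
r47=101111 pc5: +32 =376
r48=110000 pc2: +4 =380
r49=110001 pc3: +8 =388
r50=110010 pc3: +8 =396
r51=110011 pc4: +16 =412
r52=110100 pc3: +8 =420
r53=110101 pc4: +16 =436
r54=110110 pc4: +16 =452
r55=110111 pc5: +32 =484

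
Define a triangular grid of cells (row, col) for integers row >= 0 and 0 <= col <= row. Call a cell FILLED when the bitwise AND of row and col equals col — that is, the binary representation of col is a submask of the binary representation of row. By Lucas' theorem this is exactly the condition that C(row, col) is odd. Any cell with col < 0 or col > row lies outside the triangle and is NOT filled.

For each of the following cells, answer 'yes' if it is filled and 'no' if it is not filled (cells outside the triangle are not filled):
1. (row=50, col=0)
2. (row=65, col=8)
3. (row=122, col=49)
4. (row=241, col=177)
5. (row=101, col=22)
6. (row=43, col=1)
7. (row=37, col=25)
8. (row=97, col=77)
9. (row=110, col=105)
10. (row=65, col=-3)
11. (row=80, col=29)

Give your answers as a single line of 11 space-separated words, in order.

(50,0): row=0b110010, col=0b0, row AND col = 0b0 = 0; 0 == 0 -> filled
(65,8): row=0b1000001, col=0b1000, row AND col = 0b0 = 0; 0 != 8 -> empty
(122,49): row=0b1111010, col=0b110001, row AND col = 0b110000 = 48; 48 != 49 -> empty
(241,177): row=0b11110001, col=0b10110001, row AND col = 0b10110001 = 177; 177 == 177 -> filled
(101,22): row=0b1100101, col=0b10110, row AND col = 0b100 = 4; 4 != 22 -> empty
(43,1): row=0b101011, col=0b1, row AND col = 0b1 = 1; 1 == 1 -> filled
(37,25): row=0b100101, col=0b11001, row AND col = 0b1 = 1; 1 != 25 -> empty
(97,77): row=0b1100001, col=0b1001101, row AND col = 0b1000001 = 65; 65 != 77 -> empty
(110,105): row=0b1101110, col=0b1101001, row AND col = 0b1101000 = 104; 104 != 105 -> empty
(65,-3): col outside [0, 65] -> not filled
(80,29): row=0b1010000, col=0b11101, row AND col = 0b10000 = 16; 16 != 29 -> empty

Answer: yes no no yes no yes no no no no no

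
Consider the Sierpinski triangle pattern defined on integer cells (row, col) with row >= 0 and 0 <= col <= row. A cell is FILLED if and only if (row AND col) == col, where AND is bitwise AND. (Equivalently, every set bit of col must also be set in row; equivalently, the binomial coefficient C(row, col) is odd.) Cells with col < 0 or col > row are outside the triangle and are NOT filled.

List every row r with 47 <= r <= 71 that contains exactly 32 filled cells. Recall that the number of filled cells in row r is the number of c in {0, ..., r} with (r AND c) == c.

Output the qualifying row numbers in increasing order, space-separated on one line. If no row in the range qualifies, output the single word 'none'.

Answer: 47 55 59 61 62

Derivation:
Row r has 2^popcount(r) filled cells, so we need popcount(r) = log2(32) = 5.
Scan r = 47..71 and keep those with exactly 5 one-bits:
r=47=101111 popcount=5 -> KEEP
r=48=110000 popcount=2 -> skip
r=49=110001 popcount=3 -> skip
r=50=110010 popcount=3 -> skip
r=51=110011 popcount=4 -> skip
r=52=110100 popcount=3 -> skip
r=53=110101 popcount=4 -> skip
r=54=110110 popcount=4 -> skip
r=55=110111 popcount=5 -> KEEP
r=56=111000 popcount=3 -> skip
r=57=111001 popcount=4 -> skip
r=58=111010 popcount=4 -> skip
r=59=111011 popcount=5 -> KEEP
r=60=111100 popcount=4 -> skip
r=61=111101 popcount=5 -> KEEP
r=62=111110 popcount=5 -> KEEP
r=63=111111 popcount=6 -> skip
r=64=1000000 popcount=1 -> skip
r=65=1000001 popcount=2 -> skip
r=66=1000010 popcount=2 -> skip
r=67=1000011 popcount=3 -> skip
r=68=1000100 popcount=2 -> skip
r=69=1000101 popcount=3 -> skip
r=70=1000110 popcount=3 -> skip
r=71=1000111 popcount=4 -> skip
Kept rows: 47 55 59 61 62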